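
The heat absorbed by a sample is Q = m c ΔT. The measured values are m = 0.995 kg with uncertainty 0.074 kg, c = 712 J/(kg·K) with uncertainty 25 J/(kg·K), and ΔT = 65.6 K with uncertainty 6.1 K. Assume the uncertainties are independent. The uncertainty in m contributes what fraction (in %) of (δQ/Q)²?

(δQ/Q)² = (1·δm/m)² + (1·δc/c)² + (1·δΔT/ΔT)²
  m term: (1×0.0744)² = 0.00553
  c term: (1×0.0351)² = 0.00123
  ΔT term: (1×0.0930)² = 0.00865
Total = 0.0154. Share from m = 0.00553/0.0154 = 0.359.

35.9%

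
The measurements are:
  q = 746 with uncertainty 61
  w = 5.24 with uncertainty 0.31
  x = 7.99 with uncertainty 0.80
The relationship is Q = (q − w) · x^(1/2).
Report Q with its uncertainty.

Let u = q − w = 741. δu = √(δq² + δw²) = √(3720 + 0.0961) = 61.0, so δu/u = 0.0823.
Q is then a monomial in u, x:
δQ/Q = √((δu/u)² + (½·δx/x)²) = √(0.00678 + 0.00251) = 0.0964
Q = 2090, so δQ = 0.0964 × 2090 = 202.

2090 ± 202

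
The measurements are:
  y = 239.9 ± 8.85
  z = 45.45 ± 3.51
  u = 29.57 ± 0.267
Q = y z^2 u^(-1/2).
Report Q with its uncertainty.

91130 ± 14500

For a monomial Q ∝ y, z^2, u^(-1/2), fractional errors add in quadrature:
  (1·δy/y)² = (1×0.0369)² = 0.00136;  (2·δz/z)² = (2×0.0772)² = 0.0239;  (−½·δu/u)² = (-0.5×0.00903)² = 2.04e-05
δQ/Q = √(0.0252) = 0.159
Q = 91130, so δQ = 0.159 × 91130 = 14500.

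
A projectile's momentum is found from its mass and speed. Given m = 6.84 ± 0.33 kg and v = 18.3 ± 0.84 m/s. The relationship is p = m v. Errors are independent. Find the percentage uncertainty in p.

6.66%

Relative error in a monomial: (δp/p)² = Σ (nᵢ · δxᵢ/xᵢ)².
  (1·δm/m)² = (1×0.0482)² = 0.00233;  (1·δv/v)² = (1×0.0459)² = 0.00211
δp/p = √(0.00443) = 0.0666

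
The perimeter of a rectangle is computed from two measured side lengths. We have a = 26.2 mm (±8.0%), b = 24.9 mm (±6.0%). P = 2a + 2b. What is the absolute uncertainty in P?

P is a linear combination, so absolute uncertainties add in quadrature:
  (2·δa)² = 17.6;  (2·δb)² = 8.93
δP = √(26.5) = 5.15 mm

5.15 mm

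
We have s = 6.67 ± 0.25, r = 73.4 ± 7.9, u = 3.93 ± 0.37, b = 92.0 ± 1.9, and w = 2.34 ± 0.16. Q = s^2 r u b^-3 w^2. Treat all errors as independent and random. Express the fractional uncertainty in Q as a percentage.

22.0%

Relative error in a monomial: (δQ/Q)² = Σ (nᵢ · δxᵢ/xᵢ)².
  (2·δs/s)² = (2×0.0375)² = 0.00562;  (1·δr/r)² = (1×0.108)² = 0.0116;  (1·δu/u)² = (1×0.0941)² = 0.00886;  (-3·δb/b)² = (-3×0.0207)² = 0.00384;  (2·δw/w)² = (2×0.0684)² = 0.0187
δQ/Q = √(0.0486) = 0.220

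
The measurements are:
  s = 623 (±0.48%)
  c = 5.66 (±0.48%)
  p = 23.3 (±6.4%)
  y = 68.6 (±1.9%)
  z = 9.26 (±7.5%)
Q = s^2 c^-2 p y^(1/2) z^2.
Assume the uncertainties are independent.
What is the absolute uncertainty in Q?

Products/powers → add relative errors in quadrature, weighted by exponent:
  (2·δs/s)² = (2×0.00480)² = 9.22e-05;  (-2·δc/c)² = (-2×0.00480)² = 9.22e-05;  (1·δp/p)² = (1×0.0640)² = 0.00410;  (½·δy/y)² = (0.5×0.0190)² = 9.02e-05;  (2·δz/z)² = (2×0.0750)² = 0.0225
δQ/Q = √(0.0269) = 0.164
Q = 2e+08, so δQ = 0.164 × 2e+08 = 3.29e+07.

3.29e+07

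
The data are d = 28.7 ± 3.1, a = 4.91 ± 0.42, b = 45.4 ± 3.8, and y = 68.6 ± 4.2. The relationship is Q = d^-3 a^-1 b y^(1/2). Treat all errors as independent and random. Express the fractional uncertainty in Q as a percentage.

34.7%

Since Q is a product/quotient, work with relative uncertainties:
  (-3·δd/d)² = (-3×0.108)² = 0.105;  (-1·δa/a)² = (-1×0.0855)² = 0.00732;  (1·δb/b)² = (1×0.0837)² = 0.00701;  (½·δy/y)² = (0.5×0.0612)² = 0.000937
δQ/Q = √(0.120) = 0.347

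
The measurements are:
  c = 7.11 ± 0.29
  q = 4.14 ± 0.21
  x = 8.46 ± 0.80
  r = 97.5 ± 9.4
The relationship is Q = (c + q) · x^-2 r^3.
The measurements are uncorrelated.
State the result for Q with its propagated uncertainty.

Let u = c + q = 11.2. δu = √(δc² + δq²) = √(0.0841 + 0.0441) = 0.358, so δu/u = 0.0318.
Q is then a monomial in u, x, r:
δQ/Q = √((δu/u)² + (-2·δx/x)² + (3·δr/r)²) = √(0.00101 + 0.0358 + 0.0837) = 0.347
Q = 1.46e+05, so δQ = 0.347 × 1.46e+05 = 50600.

(1.46 ± 0.506) × 10^5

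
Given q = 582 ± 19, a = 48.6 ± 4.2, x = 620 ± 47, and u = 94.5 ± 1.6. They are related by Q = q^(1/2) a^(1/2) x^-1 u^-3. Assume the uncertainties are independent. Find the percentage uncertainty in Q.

10.2%

Relative error in a monomial: (δQ/Q)² = Σ (nᵢ · δxᵢ/xᵢ)².
  (½·δq/q)² = (0.5×0.0326)² = 0.000266;  (½·δa/a)² = (0.5×0.0864)² = 0.00187;  (-1·δx/x)² = (-1×0.0758)² = 0.00575;  (-3·δu/u)² = (-3×0.0169)² = 0.00258
δQ/Q = √(0.0105) = 0.102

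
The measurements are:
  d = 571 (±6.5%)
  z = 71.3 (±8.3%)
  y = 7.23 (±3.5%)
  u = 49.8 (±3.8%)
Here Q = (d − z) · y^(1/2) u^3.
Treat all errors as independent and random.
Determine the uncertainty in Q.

2.28e+07

Let w = d − z = 500. δw = √(δd² + δz²) = √(1380 + 35.0) = 37.6, so δw/w = 0.0752.
Q is then a monomial in w, y, u:
δQ/Q = √((δw/w)² + (½·δy/y)² + (3·δu/u)²) = √(0.00566 + 0.000306 + 0.0130) = 0.138
Q = 1.66e+08, so δQ = 0.138 × 1.66e+08 = 2.28e+07.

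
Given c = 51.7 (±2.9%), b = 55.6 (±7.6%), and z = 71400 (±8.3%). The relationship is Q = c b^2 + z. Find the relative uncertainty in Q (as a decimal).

0.110

Let p = c·b^2 = 1.6e+05. δp/p = √((1·δc/c)² + (2·δb/b)²) = √(0.000841 + 0.0231) = 0.155, so δp = 24700.
Q = p + z: δQ = √(δp² + δz²) = √(6.12e+08 + 3.51e+07) = 25400
Q = 2.31e+05, so δQ/Q = 25400/2.31e+05 = 0.110.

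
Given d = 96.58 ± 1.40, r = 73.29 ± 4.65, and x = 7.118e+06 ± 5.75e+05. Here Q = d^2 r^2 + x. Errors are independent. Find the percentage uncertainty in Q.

11.4%

Let p = d^2·r^2 = 5.01e+07. δp/p = √((2·δd/d)² + (2·δr/r)²) = √(0.000841 + 0.0161) = 0.130, so δp = 6.52e+06.
Q = p + x: δQ = √(δp² + δx²) = √(4.25e+13 + 3.31e+11) = 6.55e+06
Q = 5.722e+07, so δQ/Q = 6.55e+06/5.722e+07 = 0.114.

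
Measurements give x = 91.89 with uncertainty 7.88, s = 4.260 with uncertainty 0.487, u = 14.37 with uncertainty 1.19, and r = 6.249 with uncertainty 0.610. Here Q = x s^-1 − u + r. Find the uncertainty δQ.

3.36

Let p = x·s^-1 = 21.57. δp/p = √((1·δx/x)² + (-1·δs/s)²) = √(0.00735 + 0.0131) = 0.143, so δp = 3.08.
Q = p − u + r: δQ = √(δp² + δu² + δr²) = √(9.50 + 1.42 + 0.372) = 3.36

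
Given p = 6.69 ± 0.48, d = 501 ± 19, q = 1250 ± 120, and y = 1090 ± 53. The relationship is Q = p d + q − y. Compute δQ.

302

Let w = p·d = 3350. δw/w = √((1·δp/p)² + (1·δd/d)²) = √(0.00515 + 0.00144) = 0.0812, so δw = 272.
Q = w + q − y: δQ = √(δw² + δq² + δy²) = √(74000 + 14400 + 2810) = 302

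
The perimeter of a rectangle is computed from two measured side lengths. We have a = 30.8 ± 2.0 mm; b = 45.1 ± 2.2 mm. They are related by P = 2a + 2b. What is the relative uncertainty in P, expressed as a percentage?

For a sum/difference, combine absolute errors in quadrature:
  (2·δa)² = 16.0;  (2·δb)² = 19.4
δP = √(35.4) = 5.95 mm
P = 152 mm, so δP/P = 5.95/152 = 0.0392.

3.92%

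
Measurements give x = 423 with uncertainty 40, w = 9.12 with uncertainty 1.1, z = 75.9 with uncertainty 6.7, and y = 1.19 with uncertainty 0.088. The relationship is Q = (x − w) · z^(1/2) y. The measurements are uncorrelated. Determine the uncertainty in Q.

Let u = x − w = 414. δu = √(δx² + δw²) = √(1600 + 1.21) = 40.0, so δu/u = 0.0967.
Q is then a monomial in u, z, y:
δQ/Q = √((δu/u)² + (½·δz/z)² + (1·δy/y)²) = √(0.00935 + 0.00195 + 0.00547) = 0.129
Q = 4290, so δQ = 0.129 × 4290 = 556.

556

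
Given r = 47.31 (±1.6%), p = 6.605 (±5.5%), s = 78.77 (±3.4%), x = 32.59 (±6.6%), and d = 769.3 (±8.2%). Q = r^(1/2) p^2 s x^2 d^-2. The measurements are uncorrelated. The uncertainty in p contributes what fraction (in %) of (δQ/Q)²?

(δQ/Q)² = (½·δr/r)² + (2·δp/p)² + (1·δs/s)² + (2·δx/x)² + (-2·δd/d)²
  r term: (0.5×0.0160)² = 6.4e-05
  p term: (2×0.0550)² = 0.0121
  s term: (1×0.0340)² = 0.00116
  x term: (2×0.0660)² = 0.0174
  d term: (-2×0.0820)² = 0.0269
Total = 0.0576. Share from p = 0.0121/0.0576 = 0.210.

21.0%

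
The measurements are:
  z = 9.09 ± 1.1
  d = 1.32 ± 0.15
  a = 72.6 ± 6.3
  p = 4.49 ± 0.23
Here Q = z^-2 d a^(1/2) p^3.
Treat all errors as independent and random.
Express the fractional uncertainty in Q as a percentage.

For a monomial Q ∝ z^-2, d, a^(1/2), p^3, fractional errors add in quadrature:
  (-2·δz/z)² = (-2×0.121)² = 0.0586;  (1·δd/d)² = (1×0.114)² = 0.0129;  (½·δa/a)² = (0.5×0.0868)² = 0.00188;  (3·δp/p)² = (3×0.0512)² = 0.0236
δQ/Q = √(0.0970) = 0.311

31.1%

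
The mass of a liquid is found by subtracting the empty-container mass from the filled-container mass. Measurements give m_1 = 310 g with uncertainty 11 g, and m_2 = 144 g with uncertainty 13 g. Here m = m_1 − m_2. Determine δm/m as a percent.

10.3%

For a sum/difference, combine absolute errors in quadrature:
  (δm_1)² = 121;  (δm_2)² = 169
δm = √(290) = 17.0 g
m = 166 g, so δm/m = 17.0/166 = 0.103.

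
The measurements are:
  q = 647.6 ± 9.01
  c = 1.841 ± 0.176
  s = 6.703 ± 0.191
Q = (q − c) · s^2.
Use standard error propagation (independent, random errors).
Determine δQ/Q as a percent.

5.87%

Let u = q − c = 645.8. δu = √(δq² + δc²) = √(81.2 + 0.0310) = 9.01, so δu/u = 0.0140.
Q is then a monomial in u, s:
δQ/Q = √((δu/u)² + (2·δs/s)²) = √(0.000195 + 0.00325) = 0.0587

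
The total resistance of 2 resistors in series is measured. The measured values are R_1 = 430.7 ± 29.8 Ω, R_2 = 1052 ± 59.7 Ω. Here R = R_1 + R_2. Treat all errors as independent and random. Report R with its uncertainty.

1483 ± 66.7 Ω

Each term contributes (cᵢ δxᵢ)² to (δR)²:
  (δR_1)² = 888;  (δR_2)² = 3560
δR = √(4450) = 66.7 Ω
R = 1483 Ω.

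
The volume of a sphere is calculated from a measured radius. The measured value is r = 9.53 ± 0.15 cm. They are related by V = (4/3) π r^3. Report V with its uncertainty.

3630 ± 171 cm^3

For a monomial V ∝ r^3, fractional errors add in quadrature:
  (3·δr/r)² = (3×0.0157)² = 0.00223
δV/V = √(0.00223) = 0.0472
V = 3630 cm^3, so δV = 0.0472 × 3630 = 171 cm^3.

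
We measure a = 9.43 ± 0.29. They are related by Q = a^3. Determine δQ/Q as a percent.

Each factor contributes (exponent × relative error)² to (δQ/Q)²:
  (3·δa/a)² = (3×0.0308)² = 0.00851
δQ/Q = √(0.00851) = 0.0923

9.23%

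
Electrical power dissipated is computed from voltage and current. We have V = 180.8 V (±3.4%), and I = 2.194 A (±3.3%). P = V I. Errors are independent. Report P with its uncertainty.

Products/powers → add relative errors in quadrature, weighted by exponent:
  (1·δV/V)² = (1×0.0340)² = 0.00116;  (1·δI/I)² = (1×0.0330)² = 0.00109
δP/P = √(0.00225) = 0.0474
P = 396.7 W, so δP = 0.0474 × 396.7 = 18.8 W.

396.7 ± 18.8 W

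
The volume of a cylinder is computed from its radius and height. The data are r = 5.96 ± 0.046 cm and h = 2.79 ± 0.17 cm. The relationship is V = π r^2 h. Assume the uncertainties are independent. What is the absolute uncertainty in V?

19.6 cm^3

Relative error in a monomial: (δV/V)² = Σ (nᵢ · δxᵢ/xᵢ)².
  (2·δr/r)² = (2×0.00772)² = 0.000238;  (1·δh/h)² = (1×0.0609)² = 0.00371
δV/V = √(0.00395) = 0.0629
V = 311 cm^3, so δV = 0.0629 × 311 = 19.6 cm^3.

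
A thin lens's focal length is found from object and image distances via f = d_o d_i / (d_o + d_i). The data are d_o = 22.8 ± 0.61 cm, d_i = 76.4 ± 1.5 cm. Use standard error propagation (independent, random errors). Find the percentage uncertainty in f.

∂f/∂d_o = (d_i/(d_o+d_i))² = 0.593;  ∂f/∂d_i = (d_o/(d_o+d_i))² = 0.0528
δf = √((∂f/∂d_o · δd_o)² + (∂f/∂d_i · δd_i)²) = √(0.131 + 0.00628) = 0.370 cm
f = 17.6 cm, so δf/f = 0.370/17.6 = 0.0211.

2.11%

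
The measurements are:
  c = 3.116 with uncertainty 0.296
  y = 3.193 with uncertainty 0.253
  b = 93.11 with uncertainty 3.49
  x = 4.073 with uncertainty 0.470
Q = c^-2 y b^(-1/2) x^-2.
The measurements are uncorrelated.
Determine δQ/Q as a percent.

For a monomial Q ∝ c^-2, y, b^(-1/2), x^-2, fractional errors add in quadrature:
  (-2·δc/c)² = (-2×0.0950)² = 0.0361;  (1·δy/y)² = (1×0.0792)² = 0.00628;  (−½·δb/b)² = (-0.5×0.0375)² = 0.000351;  (-2·δx/x)² = (-2×0.115)² = 0.0533
δQ/Q = √(0.0960) = 0.310

31.0%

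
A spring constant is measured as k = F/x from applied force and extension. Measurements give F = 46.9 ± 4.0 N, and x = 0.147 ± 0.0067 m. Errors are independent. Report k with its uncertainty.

Since k is a product/quotient, work with relative uncertainties:
  (1·δF/F)² = (1×0.0853)² = 0.00727;  (-1·δx/x)² = (-1×0.0456)² = 0.00208
δk/k = √(0.00935) = 0.0967
k = 319 N/m, so δk = 0.0967 × 319 = 30.9 N/m.

319 ± 30.9 N/m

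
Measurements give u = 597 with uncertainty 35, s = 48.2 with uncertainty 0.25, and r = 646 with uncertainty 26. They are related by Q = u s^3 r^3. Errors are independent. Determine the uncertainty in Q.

For a monomial Q ∝ u, s^3, r^3, fractional errors add in quadrature:
  (1·δu/u)² = (1×0.0586)² = 0.00344;  (3·δs/s)² = (3×0.00519)² = 0.000242;  (3·δr/r)² = (3×0.0402)² = 0.0146
δQ/Q = √(0.0183) = 0.135
Q = 1.8e+16, so δQ = 0.135 × 1.8e+16 = 2.44e+15.

2.44e+15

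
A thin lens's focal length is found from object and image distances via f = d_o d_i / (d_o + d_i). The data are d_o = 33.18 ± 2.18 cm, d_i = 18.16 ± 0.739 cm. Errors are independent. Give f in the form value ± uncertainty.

11.74 ± 0.412 cm

∂f/∂d_o = (d_i/(d_o+d_i))² = 0.125;  ∂f/∂d_i = (d_o/(d_o+d_i))² = 0.418
δf = √((∂f/∂d_o · δd_o)² + (∂f/∂d_i · δd_i)²) = √(0.0744 + 0.0953) = 0.412 cm
f = 11.74 cm.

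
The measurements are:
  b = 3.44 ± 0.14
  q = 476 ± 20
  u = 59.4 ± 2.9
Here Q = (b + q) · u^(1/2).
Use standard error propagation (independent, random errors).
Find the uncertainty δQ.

Let w = b + q = 479. δw = √(δb² + δq²) = √(0.0196 + 400) = 20.0, so δw/w = 0.0417.
Q is then a monomial in w, u:
δQ/Q = √((δw/w)² + (½·δu/u)²) = √(0.00174 + 0.000596) = 0.0483
Q = 3700, so δQ = 0.0483 × 3700 = 179.

179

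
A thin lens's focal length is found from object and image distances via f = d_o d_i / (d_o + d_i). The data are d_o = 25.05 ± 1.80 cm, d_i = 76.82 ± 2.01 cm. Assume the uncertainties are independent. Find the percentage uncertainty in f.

∂f/∂d_o = (d_i/(d_o+d_i))² = 0.569;  ∂f/∂d_i = (d_o/(d_o+d_i))² = 0.0605
δf = √((∂f/∂d_o · δd_o)² + (∂f/∂d_i · δd_i)²) = √(1.05 + 0.0148) = 1.03 cm
f = 18.89 cm, so δf/f = 1.03/18.89 = 0.0546.

5.46%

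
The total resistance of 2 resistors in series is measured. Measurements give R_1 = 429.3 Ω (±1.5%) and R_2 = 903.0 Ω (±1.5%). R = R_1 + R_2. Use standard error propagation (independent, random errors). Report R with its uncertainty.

1332 ± 15.0 Ω

For a sum/difference, combine absolute errors in quadrature:
  (δR_1)² = 41.5;  (δR_2)² = 183
δR = √(225) = 15.0 Ω
R = 1332 Ω.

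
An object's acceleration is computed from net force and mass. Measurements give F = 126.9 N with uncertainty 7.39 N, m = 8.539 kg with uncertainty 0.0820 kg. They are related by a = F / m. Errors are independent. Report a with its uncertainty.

14.86 ± 0.877 m/s^2

Since a is a product/quotient, work with relative uncertainties:
  (1·δF/F)² = (1×0.0582)² = 0.00339;  (-1·δm/m)² = (-1×0.00960)² = 9.22e-05
δa/a = √(0.00348) = 0.0590
a = 14.86 m/s^2, so δa = 0.0590 × 14.86 = 0.877 m/s^2.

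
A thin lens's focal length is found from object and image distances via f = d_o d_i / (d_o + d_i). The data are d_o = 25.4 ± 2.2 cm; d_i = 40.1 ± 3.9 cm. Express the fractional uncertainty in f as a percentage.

∂f/∂d_o = (d_i/(d_o+d_i))² = 0.375;  ∂f/∂d_i = (d_o/(d_o+d_i))² = 0.150
δf = √((∂f/∂d_o · δd_o)² + (∂f/∂d_i · δd_i)²) = √(0.680 + 0.344) = 1.01 cm
f = 15.6 cm, so δf/f = 1.01/15.6 = 0.0651.

6.51%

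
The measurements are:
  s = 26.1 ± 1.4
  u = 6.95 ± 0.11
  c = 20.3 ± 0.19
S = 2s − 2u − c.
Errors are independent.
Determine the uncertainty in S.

S is a linear combination, so absolute uncertainties add in quadrature:
  (2·δs)² = 7.84;  (2·δu)² = 0.0484;  (δc)² = 0.0361
δS = √(7.92) = 2.82

2.82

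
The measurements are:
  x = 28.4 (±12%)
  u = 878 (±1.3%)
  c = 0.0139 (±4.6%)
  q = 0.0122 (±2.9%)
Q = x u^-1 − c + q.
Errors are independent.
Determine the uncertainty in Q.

0.00397

Let p = x·u^-1 = 0.0323. δp/p = √((1·δx/x)² + (-1·δu/u)²) = √(0.0144 + 0.000169) = 0.121, so δp = 0.00390.
Q = p − c + q: δQ = √(δp² + δc² + δq²) = √(1.52e-05 + 4.09e-07 + 1.25e-07) = 0.00397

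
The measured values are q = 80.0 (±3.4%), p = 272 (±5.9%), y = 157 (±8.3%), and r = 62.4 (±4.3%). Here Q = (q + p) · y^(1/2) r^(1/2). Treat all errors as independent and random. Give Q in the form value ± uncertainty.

Let u = q + p = 352. δu = √(δq² + δp²) = √(7.40 + 258) = 16.3, so δu/u = 0.0462.
Q is then a monomial in u, y, r:
δQ/Q = √((δu/u)² + (½·δy/y)² + (½·δr/r)²) = √(0.00214 + 0.00172 + 0.000462) = 0.0657
Q = 34800, so δQ = 0.0657 × 34800 = 2290.

34800 ± 2290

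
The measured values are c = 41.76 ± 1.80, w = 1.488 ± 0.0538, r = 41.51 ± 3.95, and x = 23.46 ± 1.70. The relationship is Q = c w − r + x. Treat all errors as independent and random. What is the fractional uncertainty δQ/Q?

Let p = c·w = 62.14. δp/p = √((1·δc/c)² + (1·δw/w)²) = √(0.00186 + 0.00131) = 0.0563, so δp = 3.50.
Q = p − r + x: δQ = √(δp² + δr² + δx²) = √(12.2 + 15.6 + 2.89) = 5.54
Q = 44.09, so δQ/Q = 5.54/44.09 = 0.126.

0.126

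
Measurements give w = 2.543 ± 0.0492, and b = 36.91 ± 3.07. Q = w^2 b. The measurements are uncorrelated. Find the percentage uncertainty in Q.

For a monomial Q ∝ w^2, b, fractional errors add in quadrature:
  (2·δw/w)² = (2×0.0193)² = 0.00150;  (1·δb/b)² = (1×0.0832)² = 0.00692
δQ/Q = √(0.00842) = 0.0917

9.17%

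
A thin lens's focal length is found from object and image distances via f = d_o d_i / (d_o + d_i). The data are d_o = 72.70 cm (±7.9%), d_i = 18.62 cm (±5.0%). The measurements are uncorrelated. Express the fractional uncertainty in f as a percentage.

4.29%

∂f/∂d_o = (d_i/(d_o+d_i))² = 0.0416;  ∂f/∂d_i = (d_o/(d_o+d_i))² = 0.634
δf = √((∂f/∂d_o · δd_o)² + (∂f/∂d_i · δd_i)²) = √(0.0570 + 0.348) = 0.637 cm
f = 14.82 cm, so δf/f = 0.637/14.82 = 0.0429.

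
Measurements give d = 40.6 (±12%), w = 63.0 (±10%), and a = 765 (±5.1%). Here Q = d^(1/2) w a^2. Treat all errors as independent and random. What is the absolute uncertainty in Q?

Each factor contributes (exponent × relative error)² to (δQ/Q)²:
  (½·δd/d)² = (0.5×0.120)² = 0.00360;  (1·δw/w)² = (1×0.100)² = 0.0100;  (2·δa/a)² = (2×0.0510)² = 0.0104
δQ/Q = √(0.0240) = 0.155
Q = 2.35e+08, so δQ = 0.155 × 2.35e+08 = 3.64e+07.

3.64e+07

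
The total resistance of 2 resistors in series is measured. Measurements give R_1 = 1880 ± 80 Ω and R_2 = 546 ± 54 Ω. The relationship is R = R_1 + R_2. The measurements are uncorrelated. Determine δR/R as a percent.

3.98%

For a sum/difference, combine absolute errors in quadrature:
  (δR_1)² = 6400;  (δR_2)² = 2920
δR = √(9320) = 96.5 Ω
R = 2430 Ω, so δR/R = 96.5/2430 = 0.0398.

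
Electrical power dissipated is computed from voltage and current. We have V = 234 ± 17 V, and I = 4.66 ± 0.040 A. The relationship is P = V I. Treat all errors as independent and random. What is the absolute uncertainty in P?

P is a product of powers, so relative uncertainties combine in quadrature:
  (1·δV/V)² = (1×0.0726)² = 0.00528;  (1·δI/I)² = (1×0.00858)² = 7.37e-05
δP/P = √(0.00535) = 0.0732
P = 1090 W, so δP = 0.0732 × 1090 = 79.8 W.

79.8 W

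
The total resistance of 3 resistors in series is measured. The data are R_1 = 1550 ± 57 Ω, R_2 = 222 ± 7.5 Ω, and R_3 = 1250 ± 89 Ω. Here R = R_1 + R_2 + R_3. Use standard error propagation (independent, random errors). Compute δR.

106 Ω

Absolute uncertainties add in quadrature for a linear combination:
  (δR_1)² = 3250;  (δR_2)² = 56.2;  (δR_3)² = 7920
δR = √(11200) = 106 Ω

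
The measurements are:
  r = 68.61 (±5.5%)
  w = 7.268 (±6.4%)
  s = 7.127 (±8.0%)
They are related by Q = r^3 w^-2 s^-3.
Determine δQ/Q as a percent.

Each factor contributes (exponent × relative error)² to (δQ/Q)²:
  (3·δr/r)² = (3×0.0550)² = 0.0272;  (-2·δw/w)² = (-2×0.0640)² = 0.0164;  (-3·δs/s)² = (-3×0.0800)² = 0.0576
δQ/Q = √(0.101) = 0.318

31.8%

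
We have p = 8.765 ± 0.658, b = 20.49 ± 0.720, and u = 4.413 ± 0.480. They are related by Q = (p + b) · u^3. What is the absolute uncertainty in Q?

825

Let w = p + b = 29.25. δw = √(δp² + δb²) = √(0.433 + 0.518) = 0.975, so δw/w = 0.0333.
Q is then a monomial in w, u:
δQ/Q = √((δw/w)² + (3·δu/u)²) = √(0.00111 + 0.106) = 0.328
Q = 2514, so δQ = 0.328 × 2514 = 825.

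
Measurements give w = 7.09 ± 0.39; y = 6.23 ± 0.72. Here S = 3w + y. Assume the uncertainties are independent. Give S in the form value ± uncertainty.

For a sum/difference, combine absolute errors in quadrature:
  (3·δw)² = 1.37;  (δy)² = 0.518
δS = √(1.89) = 1.37
S = 27.5.

27.5 ± 1.37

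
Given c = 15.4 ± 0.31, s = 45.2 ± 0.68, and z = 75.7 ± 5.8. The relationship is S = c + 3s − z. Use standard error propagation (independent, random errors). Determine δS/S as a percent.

S is a linear combination, so absolute uncertainties add in quadrature:
  (δc)² = 0.0961;  (3·δs)² = 4.16;  (δz)² = 33.6
δS = √(37.9) = 6.16
S = 75.3, so δS/S = 6.16/75.3 = 0.0818.

8.18%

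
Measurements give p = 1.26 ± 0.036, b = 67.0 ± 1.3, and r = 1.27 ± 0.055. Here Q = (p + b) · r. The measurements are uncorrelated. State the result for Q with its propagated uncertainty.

Let u = p + b = 68.3. δu = √(δp² + δb²) = √(0.00130 + 1.69) = 1.30, so δu/u = 0.0191.
Q is then a monomial in u, r:
δQ/Q = √((δu/u)² + (1·δr/r)²) = √(0.000363 + 0.00188) = 0.0473
Q = 86.7, so δQ = 0.0473 × 86.7 = 4.10.

86.7 ± 4.10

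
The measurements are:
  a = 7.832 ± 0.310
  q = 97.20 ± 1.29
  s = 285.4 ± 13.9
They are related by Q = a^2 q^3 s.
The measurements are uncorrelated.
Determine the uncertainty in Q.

1.63e+09

Products/powers → add relative errors in quadrature, weighted by exponent:
  (2·δa/a)² = (2×0.0396)² = 0.00627;  (3·δq/q)² = (3×0.0133)² = 0.00159;  (1·δs/s)² = (1×0.0487)² = 0.00237
δQ/Q = √(0.0102) = 0.101
Q = 1.608e+10, so δQ = 0.101 × 1.608e+10 = 1.63e+09.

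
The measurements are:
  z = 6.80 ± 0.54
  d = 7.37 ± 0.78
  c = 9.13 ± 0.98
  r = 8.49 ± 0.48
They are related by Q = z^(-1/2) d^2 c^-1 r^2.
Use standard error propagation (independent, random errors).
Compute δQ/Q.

Each factor contributes (exponent × relative error)² to (δQ/Q)²:
  (−½·δz/z)² = (-0.5×0.0794)² = 0.00158;  (2·δd/d)² = (2×0.106)² = 0.0448;  (-1·δc/c)² = (-1×0.107)² = 0.0115;  (2·δr/r)² = (2×0.0565)² = 0.0128
δQ/Q = √(0.0707) = 0.266

0.266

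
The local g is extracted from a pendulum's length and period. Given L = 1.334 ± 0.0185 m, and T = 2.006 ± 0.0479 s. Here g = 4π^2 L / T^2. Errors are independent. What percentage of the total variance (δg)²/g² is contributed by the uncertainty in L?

7.78%

(δg/g)² = (1·δL/L)² + (-2·δT/T)²
  L term: (1×0.0139)² = 0.000192
  T term: (-2×0.0239)² = 0.00228
Total = 0.00247. Share from L = 0.000192/0.00247 = 0.0778.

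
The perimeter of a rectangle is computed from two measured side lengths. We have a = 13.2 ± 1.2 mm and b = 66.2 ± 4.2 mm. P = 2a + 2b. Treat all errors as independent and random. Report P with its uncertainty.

159 ± 8.74 mm

For a sum/difference, combine absolute errors in quadrature:
  (2·δa)² = 5.76;  (2·δb)² = 70.6
δP = √(76.3) = 8.74 mm
P = 159 mm.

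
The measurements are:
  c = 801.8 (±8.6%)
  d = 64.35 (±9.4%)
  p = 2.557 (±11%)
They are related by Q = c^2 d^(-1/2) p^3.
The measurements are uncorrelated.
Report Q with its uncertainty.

(1.340 ± 0.503) × 10^6

Since Q is a product/quotient, work with relative uncertainties:
  (2·δc/c)² = (2×0.0860)² = 0.0296;  (−½·δd/d)² = (-0.5×0.0940)² = 0.00221;  (3·δp/p)² = (3×0.110)² = 0.109
δQ/Q = √(0.141) = 0.375
Q = 1.34e+06, so δQ = 0.375 × 1.34e+06 = 5.03e+05.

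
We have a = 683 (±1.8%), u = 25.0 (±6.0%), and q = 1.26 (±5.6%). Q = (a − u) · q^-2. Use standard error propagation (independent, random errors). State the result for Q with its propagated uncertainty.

Let w = a − u = 658. δw = √(δa² + δu²) = √(151 + 2.25) = 12.4, so δw/w = 0.0188.
Q is then a monomial in w, q:
δQ/Q = √((δw/w)² + (-2·δq/q)²) = √(0.000354 + 0.0125) = 0.114
Q = 414, so δQ = 0.114 × 414 = 47.1.

414 ± 47.1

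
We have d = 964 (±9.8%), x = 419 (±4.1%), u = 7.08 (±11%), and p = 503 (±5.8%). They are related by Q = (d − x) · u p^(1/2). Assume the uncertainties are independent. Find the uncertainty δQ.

18100

Let w = d − x = 545. δw = √(δd² + δx²) = √(8920 + 295) = 96.0, so δw/w = 0.176.
Q is then a monomial in w, u, p:
δQ/Q = √((δw/w)² + (1·δu/u)² + (½·δp/p)²) = √(0.0310 + 0.0121 + 0.000841) = 0.210
Q = 86500, so δQ = 0.210 × 86500 = 18100.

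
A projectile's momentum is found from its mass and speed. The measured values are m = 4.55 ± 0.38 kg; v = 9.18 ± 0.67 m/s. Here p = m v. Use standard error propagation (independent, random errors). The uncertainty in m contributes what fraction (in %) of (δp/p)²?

(δp/p)² = (1·δm/m)² + (1·δv/v)²
  m term: (1×0.0835)² = 0.00698
  v term: (1×0.0730)² = 0.00533
Total = 0.0123. Share from m = 0.00698/0.0123 = 0.567.

56.7%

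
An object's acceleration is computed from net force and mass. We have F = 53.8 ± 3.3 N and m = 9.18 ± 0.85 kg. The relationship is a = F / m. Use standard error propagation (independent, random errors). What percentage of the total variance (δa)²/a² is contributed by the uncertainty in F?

(δa/a)² = (1·δF/F)² + (-1·δm/m)²
  F term: (1×0.0613)² = 0.00376
  m term: (-1×0.0926)² = 0.00857
Total = 0.0123. Share from F = 0.00376/0.0123 = 0.305.

30.5%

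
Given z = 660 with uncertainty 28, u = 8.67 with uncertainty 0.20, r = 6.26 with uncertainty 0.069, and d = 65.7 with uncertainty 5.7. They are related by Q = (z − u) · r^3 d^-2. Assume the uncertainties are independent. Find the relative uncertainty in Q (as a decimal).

0.182

Let w = z − u = 651. δw = √(δz² + δu²) = √(784 + 0.0400) = 28.0, so δw/w = 0.0430.
Q is then a monomial in w, r, d:
δQ/Q = √((δw/w)² + (3·δr/r)² + (-2·δd/d)²) = √(0.00185 + 0.00109 + 0.0301) = 0.182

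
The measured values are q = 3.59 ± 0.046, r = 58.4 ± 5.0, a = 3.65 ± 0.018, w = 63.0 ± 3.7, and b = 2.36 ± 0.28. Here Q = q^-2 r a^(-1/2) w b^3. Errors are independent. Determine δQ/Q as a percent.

Relative error in a monomial: (δQ/Q)² = Σ (nᵢ · δxᵢ/xᵢ)².
  (-2·δq/q)² = (-2×0.0128)² = 0.000657;  (1·δr/r)² = (1×0.0856)² = 0.00733;  (−½·δa/a)² = (-0.5×0.00493)² = 6.08e-06;  (1·δw/w)² = (1×0.0587)² = 0.00345;  (3·δb/b)² = (3×0.119)² = 0.127
δQ/Q = √(0.138) = 0.372

37.2%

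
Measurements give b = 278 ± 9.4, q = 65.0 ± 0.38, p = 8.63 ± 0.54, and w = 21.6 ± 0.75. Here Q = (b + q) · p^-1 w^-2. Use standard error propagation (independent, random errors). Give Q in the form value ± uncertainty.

0.0852 ± 0.00830

Let u = b + q = 343. δu = √(δb² + δq²) = √(88.4 + 0.144) = 9.41, so δu/u = 0.0274.
Q is then a monomial in u, p, w:
δQ/Q = √((δu/u)² + (-1·δp/p)² + (-2·δw/w)²) = √(0.000752 + 0.00392 + 0.00482) = 0.0974
Q = 0.0852, so δQ = 0.0974 × 0.0852 = 0.00830.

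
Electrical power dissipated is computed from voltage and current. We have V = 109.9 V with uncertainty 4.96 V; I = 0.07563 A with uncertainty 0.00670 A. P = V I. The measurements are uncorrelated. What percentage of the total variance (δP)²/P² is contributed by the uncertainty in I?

79.4%

(δP/P)² = (1·δV/V)² + (1·δI/I)²
  V term: (1×0.0451)² = 0.00204
  I term: (1×0.0886)² = 0.00785
Total = 0.00988. Share from I = 0.00785/0.00988 = 0.794.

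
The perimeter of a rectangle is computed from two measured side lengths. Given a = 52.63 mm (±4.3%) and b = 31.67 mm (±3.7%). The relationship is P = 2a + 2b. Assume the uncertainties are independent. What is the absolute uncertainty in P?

5.10 mm

P is a linear combination, so absolute uncertainties add in quadrature:
  (2·δa)² = 20.5;  (2·δb)² = 5.49
δP = √(26.0) = 5.10 mm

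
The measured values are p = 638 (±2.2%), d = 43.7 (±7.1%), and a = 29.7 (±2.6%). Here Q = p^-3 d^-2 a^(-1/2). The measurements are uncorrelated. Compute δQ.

Q is a product of powers, so relative uncertainties combine in quadrature:
  (-3·δp/p)² = (-3×0.0220)² = 0.00436;  (-2·δd/d)² = (-2×0.0710)² = 0.0202;  (−½·δa/a)² = (-0.5×0.0260)² = 0.000169
δQ/Q = √(0.0247) = 0.157
Q = 3.7e-13, so δQ = 0.157 × 3.7e-13 = 5.81e-14.

5.81e-14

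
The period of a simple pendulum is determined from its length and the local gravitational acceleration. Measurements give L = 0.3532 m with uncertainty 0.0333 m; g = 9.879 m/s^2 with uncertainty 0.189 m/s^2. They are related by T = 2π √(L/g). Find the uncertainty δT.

Each factor contributes (exponent × relative error)² to (δT/T)²:
  (½·δL/L)² = (0.5×0.0943)² = 0.00222;  (−½·δg/g)² = (-0.5×0.0191)² = 9.15e-05
δT/T = √(0.00231) = 0.0481
T = 1.188 s, so δT = 0.0481 × 1.188 = 0.0571 s.

0.0571 s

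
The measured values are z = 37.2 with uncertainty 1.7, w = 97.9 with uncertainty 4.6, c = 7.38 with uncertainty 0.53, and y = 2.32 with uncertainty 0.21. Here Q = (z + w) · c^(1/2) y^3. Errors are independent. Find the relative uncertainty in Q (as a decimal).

0.276

Let u = z + w = 135. δu = √(δz² + δw²) = √(2.89 + 21.2) = 4.90, so δu/u = 0.0363.
Q is then a monomial in u, c, y:
δQ/Q = √((δu/u)² + (½·δc/c)² + (3·δy/y)²) = √(0.00132 + 0.00129 + 0.0737) = 0.276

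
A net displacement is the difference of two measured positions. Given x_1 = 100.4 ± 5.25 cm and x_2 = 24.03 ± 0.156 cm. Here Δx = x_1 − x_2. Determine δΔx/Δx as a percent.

6.88%

Δx is a linear combination, so absolute uncertainties add in quadrature:
  (δx_1)² = 27.6;  (δx_2)² = 0.0243
δΔx = √(27.6) = 5.25 cm
Δx = 76.37 cm, so δΔx/Δx = 5.25/76.37 = 0.0688.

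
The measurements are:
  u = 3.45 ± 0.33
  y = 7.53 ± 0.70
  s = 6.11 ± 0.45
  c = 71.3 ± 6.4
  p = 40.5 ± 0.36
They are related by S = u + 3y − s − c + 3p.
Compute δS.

6.84

For a sum/difference, combine absolute errors in quadrature:
  (δu)² = 0.109;  (3·δy)² = 4.41;  (δs)² = 0.203;  (δc)² = 41.0;  (3·δp)² = 1.17
δS = √(46.8) = 6.84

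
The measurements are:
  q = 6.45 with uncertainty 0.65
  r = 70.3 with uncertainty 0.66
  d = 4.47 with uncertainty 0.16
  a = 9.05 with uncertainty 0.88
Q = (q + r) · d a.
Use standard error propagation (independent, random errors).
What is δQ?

Let u = q + r = 76.8. δu = √(δq² + δr²) = √(0.423 + 0.436) = 0.926, so δu/u = 0.0121.
Q is then a monomial in u, d, a:
δQ/Q = √((δu/u)² + (1·δd/d)² + (1·δa/a)²) = √(0.000146 + 0.00128 + 0.00946) = 0.104
Q = 3100, so δQ = 0.104 × 3100 = 324.

324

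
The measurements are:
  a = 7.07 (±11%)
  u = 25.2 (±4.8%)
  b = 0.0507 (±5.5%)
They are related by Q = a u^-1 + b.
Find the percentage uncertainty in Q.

10.2%

Let p = a·u^-1 = 0.281. δp/p = √((1·δa/a)² + (-1·δu/u)²) = √(0.0121 + 0.00230) = 0.120, so δp = 0.0337.
Q = p + b: δQ = √(δp² + δb²) = √(0.00113 + 7.78e-06) = 0.0338
Q = 0.331, so δQ/Q = 0.0338/0.331 = 0.102.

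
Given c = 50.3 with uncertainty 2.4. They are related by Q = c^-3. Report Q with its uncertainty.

(7.86 ± 1.12) × 10^-6

Since Q is a product/quotient, work with relative uncertainties:
  (-3·δc/c)² = (-3×0.0477)² = 0.0205
δQ/Q = √(0.0205) = 0.143
Q = 7.86e-06, so δQ = 0.143 × 7.86e-06 = 1.12e-06.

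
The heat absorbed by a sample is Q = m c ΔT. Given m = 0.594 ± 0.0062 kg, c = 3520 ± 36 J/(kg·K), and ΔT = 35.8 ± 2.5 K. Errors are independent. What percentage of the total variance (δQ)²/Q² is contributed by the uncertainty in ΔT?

(δQ/Q)² = (1·δm/m)² + (1·δc/c)² + (1·δΔT/ΔT)²
  m term: (1×0.0104)² = 0.000109
  c term: (1×0.0102)² = 0.000105
  ΔT term: (1×0.0698)² = 0.00488
Total = 0.00509. Share from ΔT = 0.00488/0.00509 = 0.958.

95.8%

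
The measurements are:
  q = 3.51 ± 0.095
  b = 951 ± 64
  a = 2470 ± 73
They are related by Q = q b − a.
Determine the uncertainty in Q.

253

Let p = q·b = 3340. δp/p = √((1·δq/q)² + (1·δb/b)²) = √(0.000733 + 0.00453) = 0.0725, so δp = 242.
Q = p − a: δQ = √(δp² + δa²) = √(58600 + 5330) = 253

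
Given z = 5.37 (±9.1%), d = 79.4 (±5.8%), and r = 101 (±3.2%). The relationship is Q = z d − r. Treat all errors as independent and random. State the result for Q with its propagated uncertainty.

Let p = z·d = 426. δp/p = √((1·δz/z)² + (1·δd/d)²) = √(0.00828 + 0.00336) = 0.108, so δp = 46.0.
Q = p − r: δQ = √(δp² + δr²) = √(2120 + 10.4) = 46.1
Q = 325.

325 ± 46.1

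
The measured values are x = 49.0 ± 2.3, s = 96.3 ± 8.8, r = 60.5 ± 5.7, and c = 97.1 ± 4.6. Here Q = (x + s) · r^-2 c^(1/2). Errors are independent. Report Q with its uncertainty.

Let u = x + s = 145. δu = √(δx² + δs²) = √(5.29 + 77.4) = 9.10, so δu/u = 0.0626.
Q is then a monomial in u, r, c:
δQ/Q = √((δu/u)² + (-2·δr/r)² + (½·δc/c)²) = √(0.00392 + 0.0355 + 0.000561) = 0.200
Q = 0.391, so δQ = 0.200 × 0.391 = 0.0782.

0.391 ± 0.0782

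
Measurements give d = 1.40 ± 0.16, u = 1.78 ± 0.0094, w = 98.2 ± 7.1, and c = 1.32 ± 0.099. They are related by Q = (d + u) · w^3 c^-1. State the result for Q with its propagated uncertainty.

(2.28 ± 0.536) × 10^6

Let h = d + u = 3.18. δh = √(δd² + δu²) = √(0.0256 + 8.84e-05) = 0.160, so δh/h = 0.0504.
Q is then a monomial in h, w, c:
δQ/Q = √((δh/h)² + (3·δw/w)² + (-1·δc/c)²) = √(0.00254 + 0.0470 + 0.00562) = 0.235
Q = 2.28e+06, so δQ = 0.235 × 2.28e+06 = 5.36e+05.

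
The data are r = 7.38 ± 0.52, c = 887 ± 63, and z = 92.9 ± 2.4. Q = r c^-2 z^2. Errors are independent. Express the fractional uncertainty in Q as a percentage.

16.7%

Relative error in a monomial: (δQ/Q)² = Σ (nᵢ · δxᵢ/xᵢ)².
  (1·δr/r)² = (1×0.0705)² = 0.00496;  (-2·δc/c)² = (-2×0.0710)² = 0.0202;  (2·δz/z)² = (2×0.0258)² = 0.00267
δQ/Q = √(0.0278) = 0.167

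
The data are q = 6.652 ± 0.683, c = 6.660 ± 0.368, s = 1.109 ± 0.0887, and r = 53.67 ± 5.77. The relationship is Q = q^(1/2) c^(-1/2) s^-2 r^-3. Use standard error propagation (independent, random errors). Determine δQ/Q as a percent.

Relative error in a monomial: (δQ/Q)² = Σ (nᵢ · δxᵢ/xᵢ)².
  (½·δq/q)² = (0.5×0.103)² = 0.00264;  (−½·δc/c)² = (-0.5×0.0553)² = 0.000763;  (-2·δs/s)² = (-2×0.0800)² = 0.0256;  (-3·δr/r)² = (-3×0.108)² = 0.104
δQ/Q = √(0.133) = 0.365

36.5%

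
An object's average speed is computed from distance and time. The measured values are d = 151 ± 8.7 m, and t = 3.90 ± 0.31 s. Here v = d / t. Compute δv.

3.80 m/s

Relative error in a monomial: (δv/v)² = Σ (nᵢ · δxᵢ/xᵢ)².
  (1·δd/d)² = (1×0.0576)² = 0.00332;  (-1·δt/t)² = (-1×0.0795)² = 0.00632
δv/v = √(0.00964) = 0.0982
v = 38.7 m/s, so δv = 0.0982 × 38.7 = 3.80 m/s.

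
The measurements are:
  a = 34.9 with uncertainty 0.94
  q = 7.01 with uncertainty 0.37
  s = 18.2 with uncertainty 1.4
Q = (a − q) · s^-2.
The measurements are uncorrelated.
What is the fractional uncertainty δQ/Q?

Let u = a − q = 27.9. δu = √(δa² + δq²) = √(0.884 + 0.137) = 1.01, so δu/u = 0.0362.
Q is then a monomial in u, s:
δQ/Q = √((δu/u)² + (-2·δs/s)²) = √(0.00131 + 0.0237) = 0.158

0.158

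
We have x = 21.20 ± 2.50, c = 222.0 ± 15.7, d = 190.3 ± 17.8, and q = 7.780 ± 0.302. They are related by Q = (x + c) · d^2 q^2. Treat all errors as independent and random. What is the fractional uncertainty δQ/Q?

0.213

Let u = x + c = 243.2. δu = √(δx² + δc²) = √(6.25 + 246) = 15.9, so δu/u = 0.0654.
Q is then a monomial in u, d, q:
δQ/Q = √((δu/u)² + (2·δd/d)² + (2·δq/q)²) = √(0.00427 + 0.0350 + 0.00603) = 0.213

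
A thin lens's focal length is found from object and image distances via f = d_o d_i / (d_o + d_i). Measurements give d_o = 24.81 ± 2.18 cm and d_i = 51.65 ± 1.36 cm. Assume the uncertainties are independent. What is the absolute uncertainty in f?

∂f/∂d_o = (d_i/(d_o+d_i))² = 0.456;  ∂f/∂d_i = (d_o/(d_o+d_i))² = 0.105
δf = √((∂f/∂d_o · δd_o)² + (∂f/∂d_i · δd_i)²) = √(0.990 + 0.0205) = 1.01 cm

1.01 cm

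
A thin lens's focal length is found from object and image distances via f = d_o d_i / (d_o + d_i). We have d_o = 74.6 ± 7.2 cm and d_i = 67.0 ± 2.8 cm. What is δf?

1.79 cm

∂f/∂d_o = (d_i/(d_o+d_i))² = 0.224;  ∂f/∂d_i = (d_o/(d_o+d_i))² = 0.278
δf = √((∂f/∂d_o · δd_o)² + (∂f/∂d_i · δd_i)²) = √(2.60 + 0.604) = 1.79 cm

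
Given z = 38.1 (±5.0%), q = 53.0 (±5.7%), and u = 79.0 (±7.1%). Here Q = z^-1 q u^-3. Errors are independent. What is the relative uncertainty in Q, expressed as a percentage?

Products/powers → add relative errors in quadrature, weighted by exponent:
  (-1·δz/z)² = (-1×0.0500)² = 0.00250;  (1·δq/q)² = (1×0.0570)² = 0.00325;  (-3·δu/u)² = (-3×0.0710)² = 0.0454
δQ/Q = √(0.0511) = 0.226

22.6%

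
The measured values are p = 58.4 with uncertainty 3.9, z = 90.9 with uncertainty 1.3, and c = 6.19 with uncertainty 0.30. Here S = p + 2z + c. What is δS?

4.70

Sums and differences: (δS)² = Σ (cᵢ δxᵢ)².
  (δp)² = 15.2;  (2·δz)² = 6.76;  (δc)² = 0.0900
δS = √(22.1) = 4.70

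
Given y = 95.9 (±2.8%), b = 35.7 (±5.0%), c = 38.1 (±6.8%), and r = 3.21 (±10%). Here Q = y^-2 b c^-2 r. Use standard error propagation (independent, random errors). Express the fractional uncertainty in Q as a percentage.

18.5%

Products/powers → add relative errors in quadrature, weighted by exponent:
  (-2·δy/y)² = (-2×0.0280)² = 0.00314;  (1·δb/b)² = (1×0.0500)² = 0.00250;  (-2·δc/c)² = (-2×0.0680)² = 0.0185;  (1·δr/r)² = (1×0.100)² = 0.0100
δQ/Q = √(0.0341) = 0.185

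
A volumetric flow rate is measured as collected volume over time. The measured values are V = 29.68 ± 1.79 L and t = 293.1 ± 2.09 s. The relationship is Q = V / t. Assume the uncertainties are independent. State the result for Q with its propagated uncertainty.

Q is a product of powers, so relative uncertainties combine in quadrature:
  (1·δV/V)² = (1×0.0603)² = 0.00364;  (-1·δt/t)² = (-1×0.00713)² = 5.08e-05
δQ/Q = √(0.00369) = 0.0607
Q = 0.1013 L/s, so δQ = 0.0607 × 0.1013 = 0.00615 L/s.

0.1013 ± 0.00615 L/s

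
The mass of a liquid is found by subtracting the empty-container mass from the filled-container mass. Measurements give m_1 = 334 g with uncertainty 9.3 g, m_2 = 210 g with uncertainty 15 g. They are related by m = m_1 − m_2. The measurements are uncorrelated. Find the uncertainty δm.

Sums and differences: (δm)² = Σ (cᵢ δxᵢ)².
  (δm_1)² = 86.5;  (δm_2)² = 225
δm = √(311) = 17.6 g

17.6 g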